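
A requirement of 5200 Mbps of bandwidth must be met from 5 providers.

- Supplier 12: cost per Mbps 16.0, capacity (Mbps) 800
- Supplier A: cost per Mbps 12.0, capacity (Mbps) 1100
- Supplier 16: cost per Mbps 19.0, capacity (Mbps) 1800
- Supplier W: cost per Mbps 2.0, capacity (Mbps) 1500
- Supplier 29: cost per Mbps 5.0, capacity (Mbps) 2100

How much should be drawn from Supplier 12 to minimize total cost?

Cheapest first:
Supplier W at 2.0: take all 1500 Mbps ; 3700 still needed.
Supplier 29 at 5.0: take all 2100 Mbps ; 1600 still needed.
Supplier A (12.0): use full 1100 ; 500 Mbps to go.
Supplier 12 at 16.0: take 500 of its 800 ; requirement met.
Supplier 16: unused.

500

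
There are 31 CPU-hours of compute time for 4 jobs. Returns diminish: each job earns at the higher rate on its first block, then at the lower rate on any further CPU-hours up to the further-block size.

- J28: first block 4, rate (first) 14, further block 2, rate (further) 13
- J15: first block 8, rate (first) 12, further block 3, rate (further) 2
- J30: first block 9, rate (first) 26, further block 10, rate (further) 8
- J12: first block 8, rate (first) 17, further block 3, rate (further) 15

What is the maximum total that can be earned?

557

Rank every tier by rate: J30/T1 26 > J12/T1 17 > J12/T2 15 > J28/T1 14 > J28/T2 13 > J15/T1 12 > J30/T2 8 > J15/T2 2.
J30 T1 at 26: fill all 9 → 22 left.
J12/T1 (17): +8 → 14 left.
J12/T2 (15): +3 → 11 left.
Fill J28 T1 block (4 at 14) → 7 left.
J28/T2 (13): +2 → 5 left.
J15/T1: +5 of 8 at 12; pool empty.
Total = 26×9 + 17×8 + 15×3 + 14×4 + 13×2 + 12×5 = 557.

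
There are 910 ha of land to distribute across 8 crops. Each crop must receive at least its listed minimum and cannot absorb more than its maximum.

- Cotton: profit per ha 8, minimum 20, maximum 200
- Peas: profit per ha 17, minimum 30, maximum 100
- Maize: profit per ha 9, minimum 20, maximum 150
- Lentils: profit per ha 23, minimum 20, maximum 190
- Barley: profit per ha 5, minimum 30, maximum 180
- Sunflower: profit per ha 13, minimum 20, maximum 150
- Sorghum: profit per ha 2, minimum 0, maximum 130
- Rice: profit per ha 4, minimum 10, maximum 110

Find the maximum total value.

Meeting every minimum uses 20+30+20+20+30+20+0+10 = 150 ha, leaving 760.
Order the crops by profit per ha: Lentils 23 > Peas 17 > Sunflower 13 > Maize 9 > Cotton 8 > Barley 5 > Rice 4 > Sorghum 2.
Give Lentils 170 more to hit its cap of 190 ; 590 left.
Peas: +70 to 100 (cap) ; 520 left.
Give Sunflower 130 more to hit its cap of 150 ; 390 left.
Maize: +130 to 150 (cap) ; 260 left.
Cotton: +180 to 200 (cap) ; 80 left.
Barley has room for 150 more but only 80 remain, so it gets 110.
Total = 8×200 + 17×100 + 9×150 + 23×190 + 5×110 + 13×150 + 4×10 = 11560.

11560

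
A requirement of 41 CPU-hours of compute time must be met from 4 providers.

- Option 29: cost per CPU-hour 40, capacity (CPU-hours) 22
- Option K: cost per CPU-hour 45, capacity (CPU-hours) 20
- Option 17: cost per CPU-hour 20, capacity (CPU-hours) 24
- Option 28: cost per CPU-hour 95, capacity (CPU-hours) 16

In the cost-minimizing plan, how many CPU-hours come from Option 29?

17

Cheapest first:
Option 17 at 20: take all 24 CPU-hours ; 17 still needed.
Take 17 from Option 29 at 40 to finish.
Option K, Option 28: unused.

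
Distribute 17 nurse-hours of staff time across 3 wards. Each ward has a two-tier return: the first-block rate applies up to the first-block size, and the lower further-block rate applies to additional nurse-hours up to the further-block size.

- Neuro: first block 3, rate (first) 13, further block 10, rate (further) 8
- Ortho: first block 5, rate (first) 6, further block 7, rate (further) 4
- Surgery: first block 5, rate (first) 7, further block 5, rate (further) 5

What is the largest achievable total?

147

Rank every tier by rate: Neuro/T1 13 > Neuro/T2 8 > Surgery/T1 7 > Ortho/T1 6 > Surgery/T2 5 > Ortho/T2 4.
Neuro T1 at 13: fill all 3 — 14 left.
Fill Neuro T2 block (10 at 8) — 4 left.
4 remain; put them into Surgery T1 at 7.
Total = 13×3 + 8×10 + 7×4 = 147.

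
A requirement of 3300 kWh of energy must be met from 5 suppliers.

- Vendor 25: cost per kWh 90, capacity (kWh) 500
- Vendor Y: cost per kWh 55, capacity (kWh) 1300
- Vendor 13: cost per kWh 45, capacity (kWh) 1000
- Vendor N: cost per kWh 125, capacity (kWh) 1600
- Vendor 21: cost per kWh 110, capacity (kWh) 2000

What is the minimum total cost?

216500

Fill from the cheapest supplier first.
Take 1000 from Vendor 13 at 45 ; need 2300 more.
Vendor Y at 55: take all 1300 kWh ; 1000 still needed.
Take 500 from Vendor 25 at 90 ; need 500 more.
Vendor 21 (110): take the remaining 500 ; done.
Vendor N: unused.
Cost = 1000×45 + 1300×55 + 500×90 + 500×110 = 216500.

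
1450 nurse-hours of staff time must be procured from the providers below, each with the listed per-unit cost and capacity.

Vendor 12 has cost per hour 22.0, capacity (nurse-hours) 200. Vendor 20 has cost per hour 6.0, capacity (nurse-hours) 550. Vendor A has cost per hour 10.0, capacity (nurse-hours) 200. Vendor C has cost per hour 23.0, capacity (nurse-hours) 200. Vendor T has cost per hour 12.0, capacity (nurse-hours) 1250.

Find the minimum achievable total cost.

Cheapest first:
Vendor 20 at 6.0: take all 550 nurse-hours ; 900 still needed.
Vendor A (10.0): use full 200 ; 700 nurse-hours to go.
Vendor T at 12.0: take 700 of its 1250 ; requirement met.
Vendor 12, Vendor C: unused.
Cost = 550×6.0 + 200×10.0 + 700×12.0 = 13700.

13700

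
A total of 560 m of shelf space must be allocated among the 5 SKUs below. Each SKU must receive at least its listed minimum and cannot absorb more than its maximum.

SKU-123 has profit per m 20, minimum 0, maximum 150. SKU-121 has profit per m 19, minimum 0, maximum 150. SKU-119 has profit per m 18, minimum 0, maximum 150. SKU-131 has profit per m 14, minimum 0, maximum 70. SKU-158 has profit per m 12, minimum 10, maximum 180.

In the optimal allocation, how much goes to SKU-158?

40

Meeting every minimum uses 0+0+0+0+10 = 10 m, leaving 550.
Order the SKUs by profit per m: SKU-123 20 > SKU-121 19 > SKU-119 18 > SKU-131 14 > SKU-158 12.
SKU-123 takes 150 more to reach its cap of 150 — 400 left.
SKU-121: +150 to 150 (cap) — 250 left.
SKU-119 takes 150 more to reach its cap of 150 — 100 left.
Give SKU-131 70 more to hit its cap of 70 — 30 left.
Only 30 left; SKU-158 takes them to reach 40.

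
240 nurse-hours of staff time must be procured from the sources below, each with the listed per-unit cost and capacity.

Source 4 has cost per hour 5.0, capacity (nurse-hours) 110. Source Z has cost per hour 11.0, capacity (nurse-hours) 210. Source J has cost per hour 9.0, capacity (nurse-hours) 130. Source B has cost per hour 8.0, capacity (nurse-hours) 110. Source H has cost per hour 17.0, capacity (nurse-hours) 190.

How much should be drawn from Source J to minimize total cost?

Fill from the cheapest source first.
Source 4 at 5.0: take all 110 nurse-hours — 130 still needed.
Source B at 8.0: take all 110 nurse-hours — 20 still needed.
Source J at 9.0: take 20 of its 130 — requirement met.
Source Z, Source H: unused.

20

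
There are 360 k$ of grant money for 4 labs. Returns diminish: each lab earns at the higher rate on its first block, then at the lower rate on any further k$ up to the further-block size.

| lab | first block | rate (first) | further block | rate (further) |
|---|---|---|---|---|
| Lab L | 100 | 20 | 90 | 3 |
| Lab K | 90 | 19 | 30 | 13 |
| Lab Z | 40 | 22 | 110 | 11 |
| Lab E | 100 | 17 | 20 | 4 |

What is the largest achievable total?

Treat each block as its own option and order by rate: Lab Z/tier1 22 > Lab L/tier1 20 > Lab K/tier1 19 > Lab E/tier1 17 > Lab K/tier2 13 > Lab Z/tier2 11 > Lab E/tier2 4 > Lab L/tier2 3.
Fill Lab Z tier1 block (40 at 22) — 320 left.
Fill Lab L tier1 block (100 at 20) — 220 left.
Fill Lab K tier1 block (90 at 19) — 130 left.
Lab E tier1 at 17: fill all 100 — 30 left.
Fill Lab K tier2 block (30 at 13) — 0 left.
Total = 22×40 + 20×100 + 19×90 + 17×100 + 13×30 = 6680.

6680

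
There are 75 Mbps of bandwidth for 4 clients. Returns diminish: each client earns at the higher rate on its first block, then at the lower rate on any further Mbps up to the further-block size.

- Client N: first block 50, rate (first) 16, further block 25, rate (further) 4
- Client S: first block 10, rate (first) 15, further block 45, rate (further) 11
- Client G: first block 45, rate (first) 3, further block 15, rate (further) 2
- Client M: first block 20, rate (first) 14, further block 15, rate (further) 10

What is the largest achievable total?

Rank every tier by rate: Client N/first 16 > Client S/first 15 > Client M/first 14 > Client S/second 11 > Client M/second 10 > Client N/second 4 > Client G/first 3 > Client G/second 2.
Client N first at 16: fill all 50 ; 25 left.
Client S/first (15): +10 ; 15 left.
Client M/first: +15 of 20 at 14; pool empty.
Total = 16×50 + 15×10 + 14×15 = 1160.

1160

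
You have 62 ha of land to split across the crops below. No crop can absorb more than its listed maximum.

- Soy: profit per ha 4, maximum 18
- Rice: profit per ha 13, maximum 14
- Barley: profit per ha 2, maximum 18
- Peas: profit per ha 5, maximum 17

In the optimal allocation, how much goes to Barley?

Highest profit per ha first: Rice 13 > Peas 5 > Soy 4 > Barley 2.
Rice takes 14 to reach its cap of 14 → 48 left.
Peas: +17 to 17 (cap) → 31 left.
Soy takes 18 to reach its cap of 18 → 13 left.
Only 13 left; Barley takes them to reach 13.

13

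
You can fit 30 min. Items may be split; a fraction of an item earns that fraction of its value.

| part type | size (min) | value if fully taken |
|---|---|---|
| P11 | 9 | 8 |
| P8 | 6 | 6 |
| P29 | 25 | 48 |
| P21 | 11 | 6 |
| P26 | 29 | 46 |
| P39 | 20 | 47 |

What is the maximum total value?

66.2

Sort by value density: P39 47/20≈2.35, P29 48/25≈1.92, P26 46/29≈1.59, P8 6/6≈1, P11 8/9≈0.889, P21 6/11≈0.545.
All 20 min of P39 fit (value 47) → 10 remain.
10 min left: a 10/25 share of P29 gives 48×10/25 = 19.2.
Total value = 66.2.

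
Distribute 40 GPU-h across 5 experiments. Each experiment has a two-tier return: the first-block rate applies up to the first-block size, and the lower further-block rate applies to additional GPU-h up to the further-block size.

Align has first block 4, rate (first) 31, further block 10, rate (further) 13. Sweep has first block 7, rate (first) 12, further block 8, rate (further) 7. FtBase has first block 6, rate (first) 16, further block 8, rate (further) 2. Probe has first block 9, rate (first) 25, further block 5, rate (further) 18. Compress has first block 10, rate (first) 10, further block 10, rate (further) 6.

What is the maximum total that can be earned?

Treat each block as its own option and order by rate: Align/T1 31 > Probe/T1 25 > Probe/T2 18 > FtBase/T1 16 > Align/T2 13 > Sweep/T1 12 > Compress/T1 10 > Sweep/T2 7 > Compress/T2 6 > FtBase/T2 2.
Align T1 at 31: fill all 4 — 36 left.
Probe T1 at 25: fill all 9 — 27 left.
Probe/T2 (18): +5 — 22 left.
FtBase/T1 (16): +6 — 16 left.
Align T2 at 13: fill all 10 — 6 left.
Sweep T1 at 12: only 6 left, fill 6.
Total = 31×4 + 25×9 + 18×5 + 16×6 + 13×10 + 12×6 = 737.

737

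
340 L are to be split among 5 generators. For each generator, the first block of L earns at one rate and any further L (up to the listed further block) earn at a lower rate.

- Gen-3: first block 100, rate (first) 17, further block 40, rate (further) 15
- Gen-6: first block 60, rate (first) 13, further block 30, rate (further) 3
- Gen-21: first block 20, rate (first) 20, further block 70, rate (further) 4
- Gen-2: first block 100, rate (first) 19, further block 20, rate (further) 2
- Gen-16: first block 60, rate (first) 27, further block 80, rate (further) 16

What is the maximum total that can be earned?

6580

Treat each block as its own option and order by rate: Gen-16/first 27 > Gen-21/first 20 > Gen-2/first 19 > Gen-3/first 17 > Gen-16/second 16 > Gen-3/second 15 > Gen-6/first 13 > Gen-21/second 4 > Gen-6/second 3 > Gen-2/second 2.
Fill Gen-16 first block (60 at 27) ; 280 left.
Gen-21 first at 20: fill all 20 ; 260 left.
Gen-2/first (19): +100 ; 160 left.
Gen-3/first (17): +100 ; 60 left.
Gen-16/second: +60 of 80 at 16; pool empty.
Total = 27×60 + 20×20 + 19×100 + 17×100 + 16×60 = 6580.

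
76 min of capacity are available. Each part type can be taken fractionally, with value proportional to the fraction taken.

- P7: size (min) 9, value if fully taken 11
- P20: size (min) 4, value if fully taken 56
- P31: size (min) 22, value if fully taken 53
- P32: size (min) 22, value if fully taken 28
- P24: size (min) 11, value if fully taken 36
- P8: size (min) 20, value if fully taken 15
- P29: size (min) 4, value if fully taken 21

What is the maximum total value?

208

Rank by value-to-size ratio: P20 56/4≈14, P29 21/4≈5.25, P24 36/11≈3.27, P31 53/22≈2.41, P32 28/22≈1.27, P7 11/9≈1.22, P8 15/20≈0.75.
All 4 min of P20 fit (value 56) ; 72 remain.
P29: take in full, 4 min for value 21 ; 68 left.
All 11 min of P24 fit (value 36) ; 57 remain.
All 22 min of P31 fit (value 53) ; 35 remain.
Take all of P32 (22 min, value 28) ; 13 min left.
Take all of P7 (9 min, value 11) ; 4 min left.
Fill the last 4 min with part of P8: 4/20 of it earns 3.
Total value = 208.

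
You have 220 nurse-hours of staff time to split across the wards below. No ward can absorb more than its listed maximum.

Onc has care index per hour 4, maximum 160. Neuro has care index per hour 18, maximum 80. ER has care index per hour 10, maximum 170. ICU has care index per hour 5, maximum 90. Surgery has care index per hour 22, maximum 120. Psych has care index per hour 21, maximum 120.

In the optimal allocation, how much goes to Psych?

Rank by care index per hour: Surgery 22 > Psych 21 > Neuro 18 > ER 10 > ICU 5 > Onc 4.
Surgery takes 120 to reach its cap of 120 → 100 left.
Only 100 left; Psych takes them to reach 100.

100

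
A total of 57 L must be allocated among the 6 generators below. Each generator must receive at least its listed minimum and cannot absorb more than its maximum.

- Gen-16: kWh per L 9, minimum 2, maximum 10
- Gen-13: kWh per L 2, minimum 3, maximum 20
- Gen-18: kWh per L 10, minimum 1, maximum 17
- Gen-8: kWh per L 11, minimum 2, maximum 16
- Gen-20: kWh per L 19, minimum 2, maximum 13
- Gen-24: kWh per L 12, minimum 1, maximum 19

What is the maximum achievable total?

715

Meeting every minimum uses 2+3+1+2+2+1 = 11 L, leaving 46.
Rank by kWh per L: Gen-20 19 > Gen-24 12 > Gen-8 11 > Gen-18 10 > Gen-16 9 > Gen-13 2.
Gen-20 takes 11 more to reach its cap of 13 → 35 left.
Give Gen-24 18 more to hit its cap of 19 → 17 left.
Give Gen-8 14 more to hit its cap of 16 → 3 left.
Gen-18: +3 (room for 16) → 4. Pool exhausted.
Total = 9×2 + 2×3 + 10×4 + 11×16 + 19×13 + 12×19 = 715.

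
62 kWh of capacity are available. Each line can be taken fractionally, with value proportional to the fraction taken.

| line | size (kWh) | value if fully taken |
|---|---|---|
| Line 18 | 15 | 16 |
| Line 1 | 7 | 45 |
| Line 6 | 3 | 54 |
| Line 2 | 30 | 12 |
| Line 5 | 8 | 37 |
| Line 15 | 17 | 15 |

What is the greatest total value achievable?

Rank by value-to-size ratio: Line 6 54/3≈18, Line 1 45/7≈6.43, Line 5 37/8≈4.62, Line 18 16/15≈1.07, Line 15 15/17≈0.882, Line 2 12/30≈0.4.
Take all of Line 6 (3 kWh, value 54) ; 59 kWh left.
Take all of Line 1 (7 kWh, value 45) ; 52 kWh left.
Line 5: take in full, 8 kWh for value 37 ; 44 left.
All 15 kWh of Line 18 fit (value 16) ; 29 remain.
All 17 kWh of Line 15 fit (value 15) ; 12 remain.
12 kWh left: a 12/30 share of Line 2 gives 12×12/30 = 4.8.
Total value = 171.8.

171.8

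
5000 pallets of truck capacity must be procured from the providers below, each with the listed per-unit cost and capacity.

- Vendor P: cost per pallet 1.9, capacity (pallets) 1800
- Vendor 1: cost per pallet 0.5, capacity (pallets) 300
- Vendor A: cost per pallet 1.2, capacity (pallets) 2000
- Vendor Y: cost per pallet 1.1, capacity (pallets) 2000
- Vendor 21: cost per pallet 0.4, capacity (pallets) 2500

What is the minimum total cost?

Use providers in increasing cost order.
Vendor 21 at 0.4: take all 2500 pallets → 2500 still needed.
Vendor 1 at 0.5: take all 300 pallets → 2200 still needed.
Take 2000 from Vendor Y at 1.1 → need 200 more.
Take 200 from Vendor A at 1.2 to finish.
Vendor P: unused.
Cost = 2500×0.4 + 300×0.5 + 2000×1.1 + 200×1.2 = 3590.

3590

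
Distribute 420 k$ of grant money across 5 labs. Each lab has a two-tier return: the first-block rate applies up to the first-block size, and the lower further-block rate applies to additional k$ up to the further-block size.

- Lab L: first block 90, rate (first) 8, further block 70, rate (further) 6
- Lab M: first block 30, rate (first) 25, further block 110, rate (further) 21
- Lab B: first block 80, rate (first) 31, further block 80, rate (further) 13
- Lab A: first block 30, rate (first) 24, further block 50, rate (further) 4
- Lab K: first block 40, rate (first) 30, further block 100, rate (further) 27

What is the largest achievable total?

10550

Rank every tier by rate: Lab B/tier1 31 > Lab K/tier1 30 > Lab K/tier2 27 > Lab M/tier1 25 > Lab A/tier1 24 > Lab M/tier2 21 > Lab B/tier2 13 > Lab L/tier1 8 > Lab L/tier2 6 > Lab A/tier2 4.
Lab B/tier1 (31): +80 ; 340 left.
Lab K/tier1 (30): +40 ; 300 left.
Lab K tier2 at 27: fill all 100 ; 200 left.
Lab M/tier1 (25): +30 ; 170 left.
Lab A tier1 at 24: fill all 30 ; 140 left.
Lab M tier2 at 21: fill all 110 ; 30 left.
Lab B tier2 at 13: only 30 left, fill 30.
Total = 31×80 + 30×40 + 27×100 + 25×30 + 24×30 + 21×110 + 13×30 = 10550.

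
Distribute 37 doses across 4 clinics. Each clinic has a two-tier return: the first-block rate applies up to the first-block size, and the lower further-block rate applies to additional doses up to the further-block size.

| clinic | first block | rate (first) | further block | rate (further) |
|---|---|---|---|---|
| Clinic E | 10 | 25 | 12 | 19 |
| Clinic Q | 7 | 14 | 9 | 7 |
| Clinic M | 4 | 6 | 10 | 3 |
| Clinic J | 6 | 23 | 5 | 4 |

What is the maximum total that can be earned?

728

Rank every tier by rate: Clinic E/tier1 25 > Clinic J/tier1 23 > Clinic E/tier2 19 > Clinic Q/tier1 14 > Clinic Q/tier2 7 > Clinic M/tier1 6 > Clinic J/tier2 4 > Clinic M/tier2 3.
Clinic E/tier1 (25): +10 ; 27 left.
Clinic J tier1 at 23: fill all 6 ; 21 left.
Fill Clinic E tier2 block (12 at 19) ; 9 left.
Clinic Q tier1 at 14: fill all 7 ; 2 left.
Clinic Q tier2 at 7: only 2 left, fill 2.
Total = 25×10 + 23×6 + 19×12 + 14×7 + 7×2 = 728.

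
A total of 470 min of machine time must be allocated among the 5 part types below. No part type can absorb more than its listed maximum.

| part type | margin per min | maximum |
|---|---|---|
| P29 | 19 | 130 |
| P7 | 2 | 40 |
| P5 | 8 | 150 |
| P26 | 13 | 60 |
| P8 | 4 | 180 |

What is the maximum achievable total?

Rank by margin per min: P29 19 > P26 13 > P5 8 > P8 4 > P7 2.
P29 takes 130 to reach its cap of 130 ; 340 left.
P26 takes 60 to reach its cap of 60 ; 280 left.
P5: +150 to 150 (cap) ; 130 left.
P8 has room for 180 but only 130 remain, so it gets 130.
Total = 19×130 + 8×150 + 13×60 + 4×130 = 4970.

4970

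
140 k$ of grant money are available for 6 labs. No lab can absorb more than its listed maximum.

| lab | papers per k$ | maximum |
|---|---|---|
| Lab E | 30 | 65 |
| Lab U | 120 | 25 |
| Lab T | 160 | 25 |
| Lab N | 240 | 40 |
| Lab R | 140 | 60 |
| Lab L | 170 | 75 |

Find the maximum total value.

26350

Highest papers per k$ first: Lab N 240 > Lab L 170 > Lab T 160 > Lab R 140 > Lab U 120 > Lab E 30.
Lab N: +40 to 40 (cap) — 100 left.
Lab L: +75 to 75 (cap) — 25 left.
Lab T takes 25 to reach its cap of 25 — 0 left.
Total = 160×25 + 240×40 + 170×75 = 26350.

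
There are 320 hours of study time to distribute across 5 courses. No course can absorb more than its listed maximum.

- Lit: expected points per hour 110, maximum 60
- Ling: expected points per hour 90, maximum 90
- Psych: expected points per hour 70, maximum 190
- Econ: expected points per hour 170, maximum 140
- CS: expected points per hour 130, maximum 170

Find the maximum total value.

Rank by expected points per hour: Econ 170 > CS 130 > Lit 110 > Ling 90 > Psych 70.
Econ takes 140 to reach its cap of 140 → 180 left.
CS: +170 to 170 (cap) → 10 left.
Only 10 left; Lit takes them to reach 10.
Total = 110×10 + 170×140 + 130×170 = 47000.

47000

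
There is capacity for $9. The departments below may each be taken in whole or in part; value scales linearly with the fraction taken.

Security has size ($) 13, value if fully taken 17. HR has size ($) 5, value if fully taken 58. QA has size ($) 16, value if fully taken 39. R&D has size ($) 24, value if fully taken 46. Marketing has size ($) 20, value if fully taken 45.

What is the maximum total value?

Rank by value-to-size ratio: HR 58/5≈11.6, QA 39/16≈2.44, Marketing 45/20≈2.25, R&D 46/24≈1.92, Security 17/13≈1.31.
All 5 $ of HR fit (value 58) → 4 remain.
Only 4 $ remain; take 4/16 of QA for value 39×4/16 = 9.75.
Total value = 67.75.

67.75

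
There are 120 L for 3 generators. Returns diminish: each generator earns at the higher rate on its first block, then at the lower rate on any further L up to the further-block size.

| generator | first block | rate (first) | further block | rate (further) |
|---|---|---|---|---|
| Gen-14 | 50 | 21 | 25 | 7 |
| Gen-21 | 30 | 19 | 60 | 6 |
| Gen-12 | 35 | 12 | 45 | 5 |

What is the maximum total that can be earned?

Rank every tier by rate: Gen-14/first 21 > Gen-21/first 19 > Gen-12/first 12 > Gen-14/second 7 > Gen-21/second 6 > Gen-12/second 5.
Gen-14/first (21): +50 — 70 left.
Gen-21/first (19): +30 — 40 left.
Gen-12 first at 12: fill all 35 — 5 left.
Gen-14/second: +5 of 25 at 7; pool empty.
Total = 21×50 + 19×30 + 12×35 + 7×5 = 2075.

2075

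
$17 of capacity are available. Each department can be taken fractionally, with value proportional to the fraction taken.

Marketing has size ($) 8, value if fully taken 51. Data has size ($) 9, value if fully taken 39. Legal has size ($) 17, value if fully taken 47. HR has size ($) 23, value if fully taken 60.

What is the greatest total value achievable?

Best value per unit of size first: Marketing 51/8≈6.38, Data 39/9≈4.33, Legal 47/17≈2.76, HR 60/23≈2.61.
Marketing: take in full, 8 $ for value 51 → 9 left.
All 9 $ of Data fit (value 39) → 0 remain.
Total value = 90.

90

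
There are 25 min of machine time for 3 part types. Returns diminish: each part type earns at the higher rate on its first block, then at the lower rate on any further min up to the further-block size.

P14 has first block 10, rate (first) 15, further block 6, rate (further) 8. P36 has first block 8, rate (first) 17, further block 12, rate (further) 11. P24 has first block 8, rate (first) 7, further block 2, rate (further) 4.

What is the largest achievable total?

363

Rank every tier by rate: P36/T1 17 > P14/T1 15 > P36/T2 11 > P14/T2 8 > P24/T1 7 > P24/T2 4.
Fill P36 T1 block (8 at 17) — 17 left.
Fill P14 T1 block (10 at 15) — 7 left.
P36/T2: +7 of 12 at 11; pool empty.
Total = 17×8 + 15×10 + 11×7 = 363.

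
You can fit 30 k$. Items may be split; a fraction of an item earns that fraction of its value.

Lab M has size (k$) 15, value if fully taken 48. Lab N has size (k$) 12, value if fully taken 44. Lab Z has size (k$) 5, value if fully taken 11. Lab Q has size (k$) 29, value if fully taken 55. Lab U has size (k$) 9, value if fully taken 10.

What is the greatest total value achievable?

Best value per unit of size first: Lab N 44/12≈3.67, Lab M 48/15≈3.2, Lab Z 11/5≈2.2, Lab Q 55/29≈1.9, Lab U 10/9≈1.11.
All 12 k$ of Lab N fit (value 44) — 18 remain.
Lab M: take in full, 15 k$ for value 48 — 3 left.
Only 3 k$ remain; take 3/5 of Lab Z for value 11×3/5 = 6.6.
Total value = 98.6.

98.6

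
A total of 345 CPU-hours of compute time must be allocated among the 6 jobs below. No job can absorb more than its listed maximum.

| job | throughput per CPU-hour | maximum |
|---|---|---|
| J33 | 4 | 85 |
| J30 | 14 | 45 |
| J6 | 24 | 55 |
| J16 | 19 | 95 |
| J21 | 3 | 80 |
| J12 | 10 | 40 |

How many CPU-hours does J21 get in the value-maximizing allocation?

25

Order the jobs by throughput per CPU-hour: J6 24 > J16 19 > J30 14 > J12 10 > J33 4 > J21 3.
Give J6 55 to hit its cap of 55 — 290 left.
J16: +95 to 95 (cap) — 195 left.
J30: +45 to 45 (cap) — 150 left.
Give J12 40 to hit its cap of 40 — 110 left.
Give J33 85 to hit its cap of 85 — 25 left.
J21: +25 (room for 80) → 25. Pool exhausted.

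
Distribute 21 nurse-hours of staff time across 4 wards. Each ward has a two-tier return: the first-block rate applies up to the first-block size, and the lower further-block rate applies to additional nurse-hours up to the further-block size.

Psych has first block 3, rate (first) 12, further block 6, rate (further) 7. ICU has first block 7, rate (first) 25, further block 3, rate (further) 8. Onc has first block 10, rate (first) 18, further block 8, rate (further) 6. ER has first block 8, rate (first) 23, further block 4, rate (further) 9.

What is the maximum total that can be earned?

467

Order all 8 blocks by rate: ICU/first 25 > ER/first 23 > Onc/first 18 > Psych/first 12 > ER/second 9 > ICU/second 8 > Psych/second 7 > Onc/second 6.
ICU/first (25): +7 — 14 left.
ER/first (23): +8 — 6 left.
6 remain; put them into Onc first at 18.
Total = 25×7 + 23×8 + 18×6 = 467.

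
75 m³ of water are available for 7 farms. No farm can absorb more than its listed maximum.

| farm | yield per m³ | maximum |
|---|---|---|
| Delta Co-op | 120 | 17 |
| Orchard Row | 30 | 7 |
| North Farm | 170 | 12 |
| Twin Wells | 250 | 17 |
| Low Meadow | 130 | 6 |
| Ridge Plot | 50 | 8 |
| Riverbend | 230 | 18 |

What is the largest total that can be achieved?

13500

Rank by yield per m³: Twin Wells 250 > Riverbend 230 > North Farm 170 > Low Meadow 130 > Delta Co-op 120 > Ridge Plot 50 > Orchard Row 30.
Twin Wells takes 17 to reach its cap of 17 → 58 left.
Riverbend: +18 to 18 (cap) → 40 left.
North Farm: +12 to 12 (cap) → 28 left.
Give Low Meadow 6 to hit its cap of 6 → 22 left.
Delta Co-op takes 17 to reach its cap of 17 → 5 left.
Ridge Plot has room for 8 but only 5 remain, so it gets 5.
Total = 120×17 + 170×12 + 250×17 + 130×6 + 50×5 + 230×18 = 13500.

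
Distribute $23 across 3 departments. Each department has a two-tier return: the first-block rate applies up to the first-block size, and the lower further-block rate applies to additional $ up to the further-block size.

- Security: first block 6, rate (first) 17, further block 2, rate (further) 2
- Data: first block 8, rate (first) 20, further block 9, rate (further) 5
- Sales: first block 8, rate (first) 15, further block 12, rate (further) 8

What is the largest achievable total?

390

Order all 6 blocks by rate: Data/T1 20 > Security/T1 17 > Sales/T1 15 > Sales/T2 8 > Data/T2 5 > Security/T2 2.
Data/T1 (20): +8 ; 15 left.
Fill Security T1 block (6 at 17) ; 9 left.
Sales T1 at 15: fill all 8 ; 1 left.
1 remain; put them into Sales T2 at 8.
Total = 20×8 + 17×6 + 15×8 + 8×1 = 390.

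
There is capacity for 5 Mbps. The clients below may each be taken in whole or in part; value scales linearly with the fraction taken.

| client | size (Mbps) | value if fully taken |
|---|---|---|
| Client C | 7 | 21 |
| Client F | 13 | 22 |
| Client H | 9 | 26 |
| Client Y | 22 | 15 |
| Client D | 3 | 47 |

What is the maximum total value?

53

Sort by value density: Client D 47/3≈15.7, Client C 21/7≈3, Client H 26/9≈2.89, Client F 22/13≈1.69, Client Y 15/22≈0.682.
All 3 Mbps of Client D fit (value 47) → 2 remain.
Fill the last 2 Mbps with part of Client C: 2/7 of it earns 6.
Total value = 53.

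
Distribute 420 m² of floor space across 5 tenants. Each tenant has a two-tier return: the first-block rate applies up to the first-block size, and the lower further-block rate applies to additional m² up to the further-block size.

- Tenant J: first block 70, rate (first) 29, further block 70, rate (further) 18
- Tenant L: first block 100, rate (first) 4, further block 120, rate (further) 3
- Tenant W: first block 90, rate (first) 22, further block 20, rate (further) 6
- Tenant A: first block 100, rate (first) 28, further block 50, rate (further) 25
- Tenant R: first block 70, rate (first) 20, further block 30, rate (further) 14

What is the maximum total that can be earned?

10180

Rank every tier by rate: Tenant J/tier1 29 > Tenant A/tier1 28 > Tenant A/tier2 25 > Tenant W/tier1 22 > Tenant R/tier1 20 > Tenant J/tier2 18 > Tenant R/tier2 14 > Tenant W/tier2 6 > Tenant L/tier1 4 > Tenant L/tier2 3.
Tenant J tier1 at 29: fill all 70 ; 350 left.
Tenant A tier1 at 28: fill all 100 ; 250 left.
Tenant A/tier2 (25): +50 ; 200 left.
Tenant W/tier1 (22): +90 ; 110 left.
Tenant R/tier1 (20): +70 ; 40 left.
Tenant J/tier2: +40 of 70 at 18; pool empty.
Total = 29×70 + 28×100 + 25×50 + 22×90 + 20×70 + 18×40 = 10180.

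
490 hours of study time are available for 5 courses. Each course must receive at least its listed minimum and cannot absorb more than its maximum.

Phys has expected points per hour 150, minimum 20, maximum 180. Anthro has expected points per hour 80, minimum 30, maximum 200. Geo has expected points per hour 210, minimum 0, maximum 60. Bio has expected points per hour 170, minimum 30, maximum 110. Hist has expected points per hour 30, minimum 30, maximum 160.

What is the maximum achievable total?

Meeting every minimum uses 20+30+0+30+30 = 110 hours, leaving 380.
Highest expected points per hour first: Geo 210 > Bio 170 > Phys 150 > Anthro 80 > Hist 30.
Geo: +60 to 60 (cap) ; 320 left.
Give Bio 80 more to hit its cap of 110 ; 240 left.
Give Phys 160 more to hit its cap of 180 ; 80 left.
Anthro has room for 170 more but only 80 remain, so it gets 110.
Total = 150×180 + 80×110 + 210×60 + 170×110 + 30×30 = 68000.

68000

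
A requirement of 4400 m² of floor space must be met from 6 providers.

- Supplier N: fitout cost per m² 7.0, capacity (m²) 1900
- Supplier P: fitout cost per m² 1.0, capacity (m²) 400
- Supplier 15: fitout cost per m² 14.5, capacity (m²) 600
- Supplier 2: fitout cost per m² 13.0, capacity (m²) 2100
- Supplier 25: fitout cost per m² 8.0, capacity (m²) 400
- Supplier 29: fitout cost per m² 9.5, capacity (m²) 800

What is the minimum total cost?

36200

Use providers in increasing cost order.
Supplier P (1.0): use full 400 ; 4000 m² to go.
Take 1900 from Supplier N at 7.0 ; need 2100 more.
Take 400 from Supplier 25 at 8.0 ; need 1700 more.
Supplier 29 at 9.5: take all 800 m² ; 900 still needed.
Supplier 2 (13.0): take the remaining 900 ; done.
Supplier 15: unused.
Cost = 400×1.0 + 1900×7.0 + 400×8.0 + 800×9.5 + 900×13.0 = 36200.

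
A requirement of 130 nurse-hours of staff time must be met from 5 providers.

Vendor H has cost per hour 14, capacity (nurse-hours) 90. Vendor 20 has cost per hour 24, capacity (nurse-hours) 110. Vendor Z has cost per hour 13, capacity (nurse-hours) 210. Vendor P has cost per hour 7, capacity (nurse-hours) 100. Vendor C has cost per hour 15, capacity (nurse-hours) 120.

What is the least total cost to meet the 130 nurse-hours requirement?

Cheapest first:
Take 100 from Vendor P at 7 → need 30 more.
Vendor Z at 13: take 30 of its 210 → requirement met.
Vendor H, Vendor C, Vendor 20: unused.
Cost = 100×7 + 30×13 = 1090.

1090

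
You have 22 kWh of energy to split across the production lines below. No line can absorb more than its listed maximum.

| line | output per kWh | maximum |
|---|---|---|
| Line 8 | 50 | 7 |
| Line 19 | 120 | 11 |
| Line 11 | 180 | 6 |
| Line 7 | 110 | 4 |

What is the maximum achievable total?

Highest output per kWh first: Line 11 180 > Line 19 120 > Line 7 110 > Line 8 50.
Give Line 11 6 to hit its cap of 6 ; 16 left.
Line 19: +11 to 11 (cap) ; 5 left.
Line 7 takes 4 to reach its cap of 4 ; 1 left.
Line 8: +1 (room for 7) → 1. Pool exhausted.
Total = 50×1 + 120×11 + 180×6 + 110×4 = 2890.

2890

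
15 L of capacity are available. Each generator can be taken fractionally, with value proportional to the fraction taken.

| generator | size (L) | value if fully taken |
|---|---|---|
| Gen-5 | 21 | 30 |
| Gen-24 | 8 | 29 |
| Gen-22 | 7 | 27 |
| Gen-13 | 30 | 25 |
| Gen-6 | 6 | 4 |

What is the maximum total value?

56

Best value per unit of size first: Gen-22 27/7≈3.86, Gen-24 29/8≈3.62, Gen-5 30/21≈1.43, Gen-13 25/30≈0.833, Gen-6 4/6≈0.667.
Take all of Gen-22 (7 L, value 27) → 8 L left.
All 8 L of Gen-24 fit (value 29) → 0 remain.
Total value = 56.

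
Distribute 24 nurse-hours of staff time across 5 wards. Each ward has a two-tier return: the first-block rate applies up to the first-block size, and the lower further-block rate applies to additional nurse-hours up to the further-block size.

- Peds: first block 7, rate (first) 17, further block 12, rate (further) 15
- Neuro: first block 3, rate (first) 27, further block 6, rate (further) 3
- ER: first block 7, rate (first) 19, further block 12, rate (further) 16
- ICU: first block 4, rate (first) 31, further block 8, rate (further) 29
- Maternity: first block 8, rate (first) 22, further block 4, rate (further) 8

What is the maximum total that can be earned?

632

Treat each block as its own option and order by rate: ICU/tier1 31 > ICU/tier2 29 > Neuro/tier1 27 > Maternity/tier1 22 > ER/tier1 19 > Peds/tier1 17 > ER/tier2 16 > Peds/tier2 15 > Maternity/tier2 8 > Neuro/tier2 3.
ICU/tier1 (31): +4 — 20 left.
ICU/tier2 (29): +8 — 12 left.
Neuro/tier1 (27): +3 — 9 left.
Maternity tier1 at 22: fill all 8 — 1 left.
ER/tier1: +1 of 7 at 19; pool empty.
Total = 31×4 + 29×8 + 27×3 + 22×8 + 19×1 = 632.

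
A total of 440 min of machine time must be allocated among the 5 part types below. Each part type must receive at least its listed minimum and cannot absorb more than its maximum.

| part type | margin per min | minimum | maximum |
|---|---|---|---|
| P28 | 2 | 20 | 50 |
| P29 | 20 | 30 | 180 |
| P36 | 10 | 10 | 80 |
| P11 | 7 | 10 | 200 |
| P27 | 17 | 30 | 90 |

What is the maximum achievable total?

Meeting every minimum uses 20+30+10+10+30 = 100 min, leaving 340.
Rank by margin per min: P29 20 > P27 17 > P36 10 > P11 7 > P28 2.
P29 takes 150 more to reach its cap of 180 — 190 left.
P27: +60 to 90 (cap) — 130 left.
Give P36 70 more to hit its cap of 80 — 60 left.
Only 60 left; P11 takes them to reach 70.
Total = 2×20 + 20×180 + 10×80 + 7×70 + 17×90 = 6460.

6460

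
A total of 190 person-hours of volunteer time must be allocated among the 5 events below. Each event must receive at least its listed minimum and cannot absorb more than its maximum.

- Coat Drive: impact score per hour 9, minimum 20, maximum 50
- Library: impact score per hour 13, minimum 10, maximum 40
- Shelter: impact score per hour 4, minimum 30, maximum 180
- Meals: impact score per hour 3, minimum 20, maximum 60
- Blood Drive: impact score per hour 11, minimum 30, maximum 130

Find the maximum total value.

Meeting every minimum uses 20+10+30+20+30 = 110 person-hours, leaving 80.
Order the events by impact score per hour: Library 13 > Blood Drive 11 > Coat Drive 9 > Shelter 4 > Meals 3.
Give Library 30 more to hit its cap of 40 ; 50 left.
Only 50 left; Blood Drive takes them to reach 80.
Total = 9×20 + 13×40 + 4×30 + 3×20 + 11×80 = 1760.

1760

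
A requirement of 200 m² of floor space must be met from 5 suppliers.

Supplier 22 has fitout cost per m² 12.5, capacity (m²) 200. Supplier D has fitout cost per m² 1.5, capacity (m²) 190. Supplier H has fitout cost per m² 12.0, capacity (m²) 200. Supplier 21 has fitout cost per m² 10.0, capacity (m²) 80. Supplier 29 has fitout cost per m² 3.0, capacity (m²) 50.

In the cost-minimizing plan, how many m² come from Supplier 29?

Fill from the cheapest supplier first.
Supplier D (1.5): use full 190 — 10 m² to go.
Supplier 29 at 3.0: take 10 of its 50 — requirement met.
Supplier 21, Supplier H, Supplier 22: unused.

10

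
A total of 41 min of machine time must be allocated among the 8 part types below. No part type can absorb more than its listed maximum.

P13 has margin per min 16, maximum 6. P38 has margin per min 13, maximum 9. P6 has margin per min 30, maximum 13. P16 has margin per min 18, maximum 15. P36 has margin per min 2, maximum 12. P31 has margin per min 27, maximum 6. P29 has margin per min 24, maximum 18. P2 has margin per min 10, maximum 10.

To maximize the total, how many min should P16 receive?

4

Rank by margin per min: P6 30 > P31 27 > P29 24 > P16 18 > P13 16 > P38 13 > P2 10 > P36 2.
P6: +13 to 13 (cap) → 28 left.
P31: +6 to 6 (cap) → 22 left.
Give P29 18 to hit its cap of 18 → 4 left.
Only 4 left; P16 takes them to reach 4.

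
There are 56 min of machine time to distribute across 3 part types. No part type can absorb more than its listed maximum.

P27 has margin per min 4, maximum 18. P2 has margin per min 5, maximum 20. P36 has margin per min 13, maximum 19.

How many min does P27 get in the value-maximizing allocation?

Order the part types by margin per min: P36 13 > P2 5 > P27 4.
P36 takes 19 to reach its cap of 19 → 37 left.
P2 takes 20 to reach its cap of 20 → 17 left.
P27 has room for 18 but only 17 remain, so it gets 17.

17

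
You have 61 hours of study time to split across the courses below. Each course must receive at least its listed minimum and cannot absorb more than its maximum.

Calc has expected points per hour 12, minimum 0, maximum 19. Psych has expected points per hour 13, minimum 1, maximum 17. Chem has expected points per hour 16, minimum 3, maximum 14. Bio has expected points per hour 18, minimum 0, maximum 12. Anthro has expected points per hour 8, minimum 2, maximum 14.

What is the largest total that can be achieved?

869

Meeting every minimum uses 0+1+3+0+2 = 6 hours, leaving 55.
Rank by expected points per hour: Bio 18 > Chem 16 > Psych 13 > Calc 12 > Anthro 8.
Bio takes 12 more to reach its cap of 12 — 43 left.
Chem takes 11 more to reach its cap of 14 — 32 left.
Psych: +16 to 17 (cap) — 16 left.
Only 16 left; Calc takes them to reach 16.
Total = 12×16 + 13×17 + 16×14 + 18×12 + 8×2 = 869.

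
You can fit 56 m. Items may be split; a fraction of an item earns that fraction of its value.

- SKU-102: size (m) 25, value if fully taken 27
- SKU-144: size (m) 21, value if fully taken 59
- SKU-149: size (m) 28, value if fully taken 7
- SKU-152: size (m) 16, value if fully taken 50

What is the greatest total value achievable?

Best value per unit of size first: SKU-152 50/16≈3.12, SKU-144 59/21≈2.81, SKU-102 27/25≈1.08, SKU-149 7/28≈0.25.
SKU-152: take in full, 16 m for value 50 ; 40 left.
Take all of SKU-144 (21 m, value 59) ; 19 m left.
Fill the last 19 m with part of SKU-102: 19/25 of it earns 20.52.
Total value = 129.52.

129.52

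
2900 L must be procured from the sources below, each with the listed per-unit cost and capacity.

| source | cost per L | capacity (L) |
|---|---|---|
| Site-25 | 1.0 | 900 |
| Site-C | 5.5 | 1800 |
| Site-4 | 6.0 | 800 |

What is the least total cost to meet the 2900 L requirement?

Fill from the cheapest source first.
Site-25 at 1.0: take all 900 L → 2000 still needed.
Site-C (5.5): use full 1800 → 200 L to go.
Site-4 (6.0): take the remaining 200 → done.
Cost = 900×1.0 + 1800×5.5 + 200×6.0 = 12000.

12000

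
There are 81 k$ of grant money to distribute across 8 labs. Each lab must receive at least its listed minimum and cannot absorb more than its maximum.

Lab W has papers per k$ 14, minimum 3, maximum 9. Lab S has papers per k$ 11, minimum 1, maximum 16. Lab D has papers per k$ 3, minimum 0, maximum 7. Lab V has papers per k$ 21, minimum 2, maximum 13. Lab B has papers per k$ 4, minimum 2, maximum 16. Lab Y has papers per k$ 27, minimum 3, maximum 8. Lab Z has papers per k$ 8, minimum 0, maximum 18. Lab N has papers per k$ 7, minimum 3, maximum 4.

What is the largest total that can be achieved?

Meeting every minimum uses 3+1+0+2+2+3+0+3 = 14 k$, leaving 67.
Order the labs by papers per k$: Lab Y 27 > Lab V 21 > Lab W 14 > Lab S 11 > Lab Z 8 > Lab N 7 > Lab B 4 > Lab D 3.
Lab Y takes 5 more to reach its cap of 8 — 62 left.
Lab V: +11 to 13 (cap) — 51 left.
Lab W: +6 to 9 (cap) — 45 left.
Give Lab S 15 more to hit its cap of 16 — 30 left.
Lab Z: +18 to 18 (cap) — 12 left.
Lab N takes 1 more to reach its cap of 4 — 11 left.
Only 11 left; Lab B takes them to reach 13.
Total = 14×9 + 11×16 + 21×13 + 4×13 + 27×8 + 8×18 + 7×4 = 1015.

1015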